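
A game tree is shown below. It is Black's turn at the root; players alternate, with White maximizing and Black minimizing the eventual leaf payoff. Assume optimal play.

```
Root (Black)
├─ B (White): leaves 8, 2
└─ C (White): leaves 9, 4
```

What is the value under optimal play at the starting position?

8

B (White): max(8, 2) = 8
C (White): max(9, 4) = 9
Root (Black): min(8, 9) = 8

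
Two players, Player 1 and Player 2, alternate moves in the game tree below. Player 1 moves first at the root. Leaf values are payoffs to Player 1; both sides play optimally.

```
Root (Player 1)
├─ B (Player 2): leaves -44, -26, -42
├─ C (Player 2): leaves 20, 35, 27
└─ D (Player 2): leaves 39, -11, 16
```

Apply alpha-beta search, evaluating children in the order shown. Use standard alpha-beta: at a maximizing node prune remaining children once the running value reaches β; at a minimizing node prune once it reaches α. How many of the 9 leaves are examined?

8

B [α=-∞,β=+∞]: v=-44
C [α=-44,β=+∞]: v=20
D [α=20,β=+∞]: v=-11 after child 2 ≤ α → α-cutoff, skip 1
Root [α=-∞,β=+∞]: v=20
Leaves evaluated: 8 of 9.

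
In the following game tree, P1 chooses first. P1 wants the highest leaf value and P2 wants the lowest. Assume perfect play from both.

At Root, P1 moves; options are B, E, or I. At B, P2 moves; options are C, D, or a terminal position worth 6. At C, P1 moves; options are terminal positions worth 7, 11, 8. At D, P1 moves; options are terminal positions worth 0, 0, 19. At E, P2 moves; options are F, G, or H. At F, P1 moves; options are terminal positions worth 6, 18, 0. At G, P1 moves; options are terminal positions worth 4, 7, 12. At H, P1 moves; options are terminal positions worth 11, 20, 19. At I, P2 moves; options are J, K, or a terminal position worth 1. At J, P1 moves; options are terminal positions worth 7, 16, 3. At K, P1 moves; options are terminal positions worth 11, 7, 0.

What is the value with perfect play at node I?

1

J: max(7, 16, 3) = 16
K: max(11, 7, 0) = 11
I: min(16, 11, 1) = 1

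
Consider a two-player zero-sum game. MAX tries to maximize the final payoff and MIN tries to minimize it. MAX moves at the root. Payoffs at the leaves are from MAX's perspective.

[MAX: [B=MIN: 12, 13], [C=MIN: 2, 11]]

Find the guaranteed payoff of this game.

12

B (MIN): min(12, 13) = 12
C (MIN): min(2, 11) = 2
Root (MAX): max(12, 2) = 12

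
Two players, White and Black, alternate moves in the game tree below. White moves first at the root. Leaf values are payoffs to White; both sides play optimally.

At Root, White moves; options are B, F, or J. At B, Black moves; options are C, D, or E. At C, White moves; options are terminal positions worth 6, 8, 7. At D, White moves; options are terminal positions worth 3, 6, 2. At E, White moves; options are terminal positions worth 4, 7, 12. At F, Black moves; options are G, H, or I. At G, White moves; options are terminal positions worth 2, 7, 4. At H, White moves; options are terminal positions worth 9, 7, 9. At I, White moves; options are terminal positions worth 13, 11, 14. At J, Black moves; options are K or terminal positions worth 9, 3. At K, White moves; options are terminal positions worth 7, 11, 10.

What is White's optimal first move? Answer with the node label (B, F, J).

F

C (White): max(6, 8, 7) = 8
D (White): max(3, 6, 2) = 6
E (White): max(4, 7, 12) = 12
B (Black): min(8, 6, 12) = 6
G (White): max(2, 7, 4) = 7
H (White): max(9, 7, 9) = 9
I (White): max(13, 11, 14) = 14
F (Black): min(7, 9, 14) = 7
K (White): max(7, 11, 10) = 11
J (Black): min(11, 9, 3) = 3
Root (White): max(6, 7, 3) = 7
White picks the child with the highest value: F (value 7).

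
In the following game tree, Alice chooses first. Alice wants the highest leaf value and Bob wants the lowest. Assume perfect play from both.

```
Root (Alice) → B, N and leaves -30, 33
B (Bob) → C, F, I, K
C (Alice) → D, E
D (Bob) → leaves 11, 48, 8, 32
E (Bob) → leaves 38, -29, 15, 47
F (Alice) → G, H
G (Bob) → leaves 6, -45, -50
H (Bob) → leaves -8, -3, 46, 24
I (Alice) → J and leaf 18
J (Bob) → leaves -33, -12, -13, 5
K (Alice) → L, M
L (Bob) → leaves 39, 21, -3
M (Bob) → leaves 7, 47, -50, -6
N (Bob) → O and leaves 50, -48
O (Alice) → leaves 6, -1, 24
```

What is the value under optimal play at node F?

G: min(6, -45, -50) = -50
H: min(-8, -3, 46, 24) = -8
F: max(-50, -8) = -8

-8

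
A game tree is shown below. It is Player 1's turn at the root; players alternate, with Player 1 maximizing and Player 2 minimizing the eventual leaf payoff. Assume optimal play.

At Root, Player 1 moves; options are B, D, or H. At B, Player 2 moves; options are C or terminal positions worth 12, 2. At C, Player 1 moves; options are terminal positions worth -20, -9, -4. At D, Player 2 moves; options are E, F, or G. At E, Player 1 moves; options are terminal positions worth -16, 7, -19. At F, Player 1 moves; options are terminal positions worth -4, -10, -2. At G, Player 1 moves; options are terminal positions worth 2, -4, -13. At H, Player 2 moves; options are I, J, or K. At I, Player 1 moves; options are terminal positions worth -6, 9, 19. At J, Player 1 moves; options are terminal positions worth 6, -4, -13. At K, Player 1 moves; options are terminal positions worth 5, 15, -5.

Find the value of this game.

C (Player 1): max(-20, -9, -4) = -4
B (Player 2): min(-4, 12, 2) = -4
E (Player 1): max(-16, 7, -19) = 7
F (Player 1): max(-4, -10, -2) = -2
G (Player 1): max(2, -4, -13) = 2
D (Player 2): min(7, -2, 2) = -2
I (Player 1): max(-6, 9, 19) = 19
J (Player 1): max(6, -4, -13) = 6
K (Player 1): max(5, 15, -5) = 15
H (Player 2): min(19, 6, 15) = 6
Root (Player 1): max(-4, -2, 6) = 6

6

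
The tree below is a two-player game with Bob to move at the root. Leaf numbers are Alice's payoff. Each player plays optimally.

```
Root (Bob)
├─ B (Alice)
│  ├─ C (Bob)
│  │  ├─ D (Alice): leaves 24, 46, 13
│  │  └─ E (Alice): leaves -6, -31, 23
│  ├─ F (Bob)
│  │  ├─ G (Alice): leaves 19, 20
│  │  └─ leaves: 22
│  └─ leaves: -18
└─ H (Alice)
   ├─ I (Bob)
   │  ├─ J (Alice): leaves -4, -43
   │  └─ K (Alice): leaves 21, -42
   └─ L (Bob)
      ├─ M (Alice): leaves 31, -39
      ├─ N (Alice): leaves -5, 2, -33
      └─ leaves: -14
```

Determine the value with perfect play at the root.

-4

D (Alice): max(24, 46, 13) = 46
E (Alice): max(-6, -31, 23) = 23
C (Bob): min(46, 23) = 23
G (Alice): max(19, 20) = 20
F (Bob): min(20, 22) = 20
B (Alice): max(23, 20, -18) = 23
J (Alice): max(-4, -43) = -4
K (Alice): max(21, -42) = 21
I (Bob): min(-4, 21) = -4
M (Alice): max(31, -39) = 31
N (Alice): max(-5, 2, -33) = 2
L (Bob): min(31, 2, -14) = -14
H (Alice): max(-4, -14) = -4
Root (Bob): min(23, -4) = -4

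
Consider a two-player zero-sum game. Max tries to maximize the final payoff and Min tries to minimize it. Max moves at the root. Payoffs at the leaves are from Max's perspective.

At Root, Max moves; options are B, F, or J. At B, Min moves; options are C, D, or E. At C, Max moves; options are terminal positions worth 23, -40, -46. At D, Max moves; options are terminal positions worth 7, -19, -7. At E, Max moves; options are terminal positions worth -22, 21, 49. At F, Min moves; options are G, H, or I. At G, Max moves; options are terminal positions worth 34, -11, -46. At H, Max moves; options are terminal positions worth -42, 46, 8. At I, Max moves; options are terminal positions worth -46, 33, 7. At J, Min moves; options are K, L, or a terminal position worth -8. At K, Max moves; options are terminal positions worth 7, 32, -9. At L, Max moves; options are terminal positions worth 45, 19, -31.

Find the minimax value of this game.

33

C (Max): max(23, -40, -46) = 23
D (Max): max(7, -19, -7) = 7
E (Max): max(-22, 21, 49) = 49
B (Min): min(23, 7, 49) = 7
G (Max): max(34, -11, -46) = 34
H (Max): max(-42, 46, 8) = 46
I (Max): max(-46, 33, 7) = 33
F (Min): min(34, 46, 33) = 33
K (Max): max(7, 32, -9) = 32
L (Max): max(45, 19, -31) = 45
J (Min): min(32, 45, -8) = -8
Root (Max): max(7, 33, -8) = 33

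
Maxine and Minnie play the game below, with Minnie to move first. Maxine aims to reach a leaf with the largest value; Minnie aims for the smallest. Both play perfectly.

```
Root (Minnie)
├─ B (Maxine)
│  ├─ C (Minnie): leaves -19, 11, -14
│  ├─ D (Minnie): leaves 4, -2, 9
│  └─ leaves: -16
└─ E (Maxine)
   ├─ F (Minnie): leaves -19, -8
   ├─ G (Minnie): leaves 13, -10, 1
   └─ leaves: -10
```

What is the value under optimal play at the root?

-10

C (Minnie): min(-19, 11, -14) = -19
D (Minnie): min(4, -2, 9) = -2
B (Maxine): max(-19, -2, -16) = -2
F (Minnie): min(-19, -8) = -19
G (Minnie): min(13, -10, 1) = -10
E (Maxine): max(-19, -10, -10) = -10
Root (Minnie): min(-2, -10) = -10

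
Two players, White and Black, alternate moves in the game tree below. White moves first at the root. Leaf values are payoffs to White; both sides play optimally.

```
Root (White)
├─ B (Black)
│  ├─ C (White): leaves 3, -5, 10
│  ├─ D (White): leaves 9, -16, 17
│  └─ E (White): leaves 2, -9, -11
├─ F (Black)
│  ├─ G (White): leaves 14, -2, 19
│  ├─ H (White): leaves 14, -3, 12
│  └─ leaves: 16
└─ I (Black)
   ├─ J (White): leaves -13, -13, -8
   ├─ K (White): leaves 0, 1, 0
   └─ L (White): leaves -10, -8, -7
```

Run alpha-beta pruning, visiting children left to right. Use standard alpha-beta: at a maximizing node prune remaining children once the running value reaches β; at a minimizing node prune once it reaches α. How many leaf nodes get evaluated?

19

C [α=-∞,β=+∞]: v=10
D [α=-∞,β=10]: v=17
E [α=-∞,β=10]: v=2
B [α=-∞,β=+∞]: v=2
G [α=2,β=+∞]: v=19
H [α=2,β=19]: v=14
F [α=2,β=+∞]: v=14
J [α=14,β=+∞]: v=-8
I [α=14,β=+∞]: v=-8 after child 1 ≤ α → α-cutoff, skip 2
Root [α=-∞,β=+∞]: v=14
Leaves evaluated: 19 of 25.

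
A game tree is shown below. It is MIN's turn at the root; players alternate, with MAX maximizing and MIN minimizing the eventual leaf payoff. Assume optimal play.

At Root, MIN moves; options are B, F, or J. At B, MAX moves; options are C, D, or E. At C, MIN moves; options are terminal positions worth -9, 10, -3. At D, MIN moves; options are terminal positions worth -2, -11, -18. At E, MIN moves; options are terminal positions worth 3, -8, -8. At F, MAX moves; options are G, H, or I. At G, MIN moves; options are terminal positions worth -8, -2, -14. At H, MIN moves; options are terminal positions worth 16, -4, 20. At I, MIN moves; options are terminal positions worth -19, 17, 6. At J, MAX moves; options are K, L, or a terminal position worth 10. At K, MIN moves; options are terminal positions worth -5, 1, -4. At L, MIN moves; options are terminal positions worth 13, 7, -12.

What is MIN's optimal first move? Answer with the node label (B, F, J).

C (MIN): min(-9, 10, -3) = -9
D (MIN): min(-2, -11, -18) = -18
E (MIN): min(3, -8, -8) = -8
B (MAX): max(-9, -18, -8) = -8
G (MIN): min(-8, -2, -14) = -14
H (MIN): min(16, -4, 20) = -4
I (MIN): min(-19, 17, 6) = -19
F (MAX): max(-14, -4, -19) = -4
K (MIN): min(-5, 1, -4) = -5
L (MIN): min(13, 7, -12) = -12
J (MAX): max(-5, -12, 10) = 10
Root (MIN): min(-8, -4, 10) = -8
MIN picks the child with the lowest value: B (value -8).

B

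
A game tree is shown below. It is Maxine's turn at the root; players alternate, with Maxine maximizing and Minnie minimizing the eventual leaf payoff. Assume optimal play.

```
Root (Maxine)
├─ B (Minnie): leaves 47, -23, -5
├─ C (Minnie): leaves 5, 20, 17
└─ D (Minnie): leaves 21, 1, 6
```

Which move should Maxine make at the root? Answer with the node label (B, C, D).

C

B (Minnie): min(47, -23, -5) = -23
C (Minnie): min(5, 20, 17) = 5
D (Minnie): min(21, 1, 6) = 1
Root (Maxine): max(-23, 5, 1) = 5
Maxine picks the child with the highest value: C (value 5).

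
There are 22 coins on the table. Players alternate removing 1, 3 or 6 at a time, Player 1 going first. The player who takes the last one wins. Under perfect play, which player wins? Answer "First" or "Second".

Compute winning (W) and losing (L) positions by backward induction:
i:   0  1  2  3  4  5  6  7  8  9 10 11 12 13 14 15 16 17 18 19 20 21 22
     L  W  L  W  L  W  W  W  W  L  W  L  W  L  W  W  W  W  L  W  L  W  L
Position 22 is L, so the second player wins.

Second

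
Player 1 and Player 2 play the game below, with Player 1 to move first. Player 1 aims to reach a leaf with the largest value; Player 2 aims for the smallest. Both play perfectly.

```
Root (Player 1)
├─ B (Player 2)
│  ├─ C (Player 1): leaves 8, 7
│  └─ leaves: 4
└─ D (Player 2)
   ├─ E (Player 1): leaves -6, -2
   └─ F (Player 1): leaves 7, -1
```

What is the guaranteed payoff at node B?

C: max(8, 7) = 8
B: min(8, 4) = 4

4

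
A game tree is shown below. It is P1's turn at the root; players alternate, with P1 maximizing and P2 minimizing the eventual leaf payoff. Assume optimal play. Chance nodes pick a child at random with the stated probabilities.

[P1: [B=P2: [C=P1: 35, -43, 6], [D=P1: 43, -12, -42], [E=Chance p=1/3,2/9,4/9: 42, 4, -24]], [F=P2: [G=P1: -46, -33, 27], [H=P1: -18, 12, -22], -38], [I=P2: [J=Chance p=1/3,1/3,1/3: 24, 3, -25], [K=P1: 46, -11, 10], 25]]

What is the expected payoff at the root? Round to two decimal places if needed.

4.22

C (P1): max(35, -43, 6) = 35
D (P1): max(43, -12, -42) = 43
E (Chance): 1/3·42 + 2/9·4 + 4/9·-24 = 4.22
B (P2): min(35, 43, 4.22) = 4.22
G (P1): max(-46, -33, 27) = 27
H (P1): max(-18, 12, -22) = 12
F (P2): min(27, 12, -38) = -38
J (Chance): 1/3·24 + 1/3·3 + 1/3·-25 = 0.67
K (P1): max(46, -11, 10) = 46
I (P2): min(0.67, 46, 25) = 0.67
Root (P1): max(4.22, -38, 0.67) = 4.22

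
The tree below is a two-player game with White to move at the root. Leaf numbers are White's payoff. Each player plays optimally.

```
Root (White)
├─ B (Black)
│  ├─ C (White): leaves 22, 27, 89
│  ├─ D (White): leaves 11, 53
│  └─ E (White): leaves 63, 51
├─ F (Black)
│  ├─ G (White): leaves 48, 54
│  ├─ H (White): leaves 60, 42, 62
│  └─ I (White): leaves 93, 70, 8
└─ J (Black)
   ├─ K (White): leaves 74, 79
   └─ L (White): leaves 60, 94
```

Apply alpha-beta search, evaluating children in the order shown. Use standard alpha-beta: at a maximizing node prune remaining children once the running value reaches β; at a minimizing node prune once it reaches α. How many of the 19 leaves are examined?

14

C [α=-∞,β=+∞]: v=89
D [α=-∞,β=89]: v=53
E [α=-∞,β=53]: v=63 after child 1 ≥ β → β-cutoff, skip 1
B [α=-∞,β=+∞]: v=53
G [α=53,β=+∞]: v=54
H [α=53,β=54]: v=60 after child 1 ≥ β → β-cutoff, skip 2
I [α=53,β=54]: v=93 after child 1 ≥ β → β-cutoff, skip 2
F [α=53,β=+∞]: v=54
K [α=54,β=+∞]: v=79
L [α=54,β=79]: v=94
J [α=54,β=+∞]: v=79
Root [α=-∞,β=+∞]: v=79
Leaves evaluated: 14 of 19.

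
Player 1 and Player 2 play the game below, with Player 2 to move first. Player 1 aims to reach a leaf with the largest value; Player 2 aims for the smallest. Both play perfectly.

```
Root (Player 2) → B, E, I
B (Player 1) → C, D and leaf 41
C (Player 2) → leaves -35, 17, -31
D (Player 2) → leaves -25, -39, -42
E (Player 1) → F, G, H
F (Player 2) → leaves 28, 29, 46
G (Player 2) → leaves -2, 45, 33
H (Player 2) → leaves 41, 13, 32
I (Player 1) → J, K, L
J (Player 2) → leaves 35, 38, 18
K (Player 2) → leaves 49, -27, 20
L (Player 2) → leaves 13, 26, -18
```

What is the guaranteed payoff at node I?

J: min(35, 38, 18) = 18
K: min(49, -27, 20) = -27
L: min(13, 26, -18) = -18
I: max(18, -27, -18) = 18

18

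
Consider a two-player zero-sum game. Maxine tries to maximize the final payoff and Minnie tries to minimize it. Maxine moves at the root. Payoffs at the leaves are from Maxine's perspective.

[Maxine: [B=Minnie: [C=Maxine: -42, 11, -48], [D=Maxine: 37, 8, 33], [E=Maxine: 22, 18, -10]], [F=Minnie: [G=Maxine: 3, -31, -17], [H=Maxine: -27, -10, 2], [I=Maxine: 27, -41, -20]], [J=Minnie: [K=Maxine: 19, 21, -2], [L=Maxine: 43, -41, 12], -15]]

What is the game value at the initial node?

11

C (Maxine): max(-42, 11, -48) = 11
D (Maxine): max(37, 8, 33) = 37
E (Maxine): max(22, 18, -10) = 22
B (Minnie): min(11, 37, 22) = 11
G (Maxine): max(3, -31, -17) = 3
H (Maxine): max(-27, -10, 2) = 2
I (Maxine): max(27, -41, -20) = 27
F (Minnie): min(3, 2, 27) = 2
K (Maxine): max(19, 21, -2) = 21
L (Maxine): max(43, -41, 12) = 43
J (Minnie): min(21, 43, -15) = -15
Root (Maxine): max(11, 2, -15) = 11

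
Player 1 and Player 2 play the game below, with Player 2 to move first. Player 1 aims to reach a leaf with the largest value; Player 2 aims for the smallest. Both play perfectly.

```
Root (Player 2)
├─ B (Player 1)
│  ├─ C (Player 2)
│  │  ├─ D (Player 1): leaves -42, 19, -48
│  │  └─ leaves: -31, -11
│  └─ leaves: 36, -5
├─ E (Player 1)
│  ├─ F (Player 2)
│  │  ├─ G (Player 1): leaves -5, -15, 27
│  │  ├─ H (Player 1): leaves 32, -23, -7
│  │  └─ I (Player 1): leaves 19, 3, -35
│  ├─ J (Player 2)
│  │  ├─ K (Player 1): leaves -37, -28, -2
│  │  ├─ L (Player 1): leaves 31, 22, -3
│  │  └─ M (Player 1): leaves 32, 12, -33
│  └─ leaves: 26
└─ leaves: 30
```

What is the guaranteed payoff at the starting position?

26

D (Player 1): max(-42, 19, -48) = 19
C (Player 2): min(19, -31, -11) = -31
B (Player 1): max(-31, 36, -5) = 36
G (Player 1): max(-5, -15, 27) = 27
H (Player 1): max(32, -23, -7) = 32
I (Player 1): max(19, 3, -35) = 19
F (Player 2): min(27, 32, 19) = 19
K (Player 1): max(-37, -28, -2) = -2
L (Player 1): max(31, 22, -3) = 31
M (Player 1): max(32, 12, -33) = 32
J (Player 2): min(-2, 31, 32) = -2
E (Player 1): max(19, -2, 26) = 26
Root (Player 2): min(36, 26, 30) = 26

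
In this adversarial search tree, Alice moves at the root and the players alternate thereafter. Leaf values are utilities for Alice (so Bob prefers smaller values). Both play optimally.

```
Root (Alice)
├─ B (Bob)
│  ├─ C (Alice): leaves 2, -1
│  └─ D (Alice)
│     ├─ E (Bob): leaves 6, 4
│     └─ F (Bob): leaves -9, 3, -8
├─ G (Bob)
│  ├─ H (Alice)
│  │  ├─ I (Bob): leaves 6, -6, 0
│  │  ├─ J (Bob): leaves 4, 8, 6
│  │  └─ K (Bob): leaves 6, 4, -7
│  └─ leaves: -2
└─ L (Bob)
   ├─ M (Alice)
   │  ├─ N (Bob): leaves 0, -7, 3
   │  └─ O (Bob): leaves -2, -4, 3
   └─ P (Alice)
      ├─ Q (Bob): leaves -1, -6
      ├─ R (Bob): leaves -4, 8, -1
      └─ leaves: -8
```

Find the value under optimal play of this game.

2

C (Alice): max(2, -1) = 2
E (Bob): min(6, 4) = 4
F (Bob): min(-9, 3, -8) = -9
D (Alice): max(4, -9) = 4
B (Bob): min(2, 4) = 2
I (Bob): min(6, -6, 0) = -6
J (Bob): min(4, 8, 6) = 4
K (Bob): min(6, 4, -7) = -7
H (Alice): max(-6, 4, -7) = 4
G (Bob): min(4, -2) = -2
N (Bob): min(0, -7, 3) = -7
O (Bob): min(-2, -4, 3) = -4
M (Alice): max(-7, -4) = -4
Q (Bob): min(-1, -6) = -6
R (Bob): min(-4, 8, -1) = -4
P (Alice): max(-6, -4, -8) = -4
L (Bob): min(-4, -4) = -4
Root (Alice): max(2, -2, -4) = 2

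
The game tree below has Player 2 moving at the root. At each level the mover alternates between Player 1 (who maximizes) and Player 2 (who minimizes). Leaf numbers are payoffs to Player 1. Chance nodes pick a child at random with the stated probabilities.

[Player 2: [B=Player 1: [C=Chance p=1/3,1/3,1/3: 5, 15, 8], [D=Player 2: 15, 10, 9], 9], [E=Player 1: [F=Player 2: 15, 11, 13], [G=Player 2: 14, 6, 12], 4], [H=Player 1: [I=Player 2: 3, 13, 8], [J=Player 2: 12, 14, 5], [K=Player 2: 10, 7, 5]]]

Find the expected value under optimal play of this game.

C (Chance): 1/3·5 + 1/3·15 + 1/3·8 = 9.33
D (Player 2): min(15, 10, 9) = 9
B (Player 1): max(9.33, 9, 9) = 9.33
F (Player 2): min(15, 11, 13) = 11
G (Player 2): min(14, 6, 12) = 6
E (Player 1): max(11, 6, 4) = 11
I (Player 2): min(3, 13, 8) = 3
J (Player 2): min(12, 14, 5) = 5
K (Player 2): min(10, 7, 5) = 5
H (Player 1): max(3, 5, 5) = 5
Root (Player 2): min(9.33, 11, 5) = 5

5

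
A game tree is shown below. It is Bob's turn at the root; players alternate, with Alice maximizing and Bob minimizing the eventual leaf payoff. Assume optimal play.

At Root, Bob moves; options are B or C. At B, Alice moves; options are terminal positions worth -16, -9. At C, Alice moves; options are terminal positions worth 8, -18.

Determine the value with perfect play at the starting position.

B (Alice): max(-16, -9) = -9
C (Alice): max(8, -18) = 8
Root (Bob): min(-9, 8) = -9

-9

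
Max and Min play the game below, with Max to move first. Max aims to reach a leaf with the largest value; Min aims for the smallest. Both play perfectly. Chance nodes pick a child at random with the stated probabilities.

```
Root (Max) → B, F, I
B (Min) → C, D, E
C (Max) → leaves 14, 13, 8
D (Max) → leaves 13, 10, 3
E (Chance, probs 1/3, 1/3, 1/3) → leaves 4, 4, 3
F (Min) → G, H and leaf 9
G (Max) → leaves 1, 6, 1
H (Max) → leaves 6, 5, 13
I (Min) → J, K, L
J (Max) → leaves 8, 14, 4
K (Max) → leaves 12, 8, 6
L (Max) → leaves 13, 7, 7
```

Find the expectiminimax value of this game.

C (Max): max(14, 13, 8) = 14
D (Max): max(13, 10, 3) = 13
E (Chance): 1/3·4 + 1/3·4 + 1/3·3 = 3.67
B (Min): min(14, 13, 3.67) = 3.67
G (Max): max(1, 6, 1) = 6
H (Max): max(6, 5, 13) = 13
F (Min): min(6, 13, 9) = 6
J (Max): max(8, 14, 4) = 14
K (Max): max(12, 8, 6) = 12
L (Max): max(13, 7, 7) = 13
I (Min): min(14, 12, 13) = 12
Root (Max): max(3.67, 6, 12) = 12

12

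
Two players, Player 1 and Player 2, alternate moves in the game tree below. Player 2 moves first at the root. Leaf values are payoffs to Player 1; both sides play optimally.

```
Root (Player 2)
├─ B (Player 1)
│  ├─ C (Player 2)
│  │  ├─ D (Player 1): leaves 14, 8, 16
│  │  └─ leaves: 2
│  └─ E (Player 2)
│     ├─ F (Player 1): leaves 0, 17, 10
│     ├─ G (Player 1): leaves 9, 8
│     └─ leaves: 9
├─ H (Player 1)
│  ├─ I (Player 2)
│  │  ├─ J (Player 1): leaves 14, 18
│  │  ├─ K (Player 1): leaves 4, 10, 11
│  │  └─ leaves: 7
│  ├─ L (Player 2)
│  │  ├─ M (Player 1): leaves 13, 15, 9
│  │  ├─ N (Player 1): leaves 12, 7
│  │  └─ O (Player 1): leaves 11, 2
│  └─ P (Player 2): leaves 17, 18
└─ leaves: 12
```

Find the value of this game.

9

D (Player 1): max(14, 8, 16) = 16
C (Player 2): min(16, 2) = 2
F (Player 1): max(0, 17, 10) = 17
G (Player 1): max(9, 8) = 9
E (Player 2): min(17, 9, 9) = 9
B (Player 1): max(2, 9) = 9
J (Player 1): max(14, 18) = 18
K (Player 1): max(4, 10, 11) = 11
I (Player 2): min(18, 11, 7) = 7
M (Player 1): max(13, 15, 9) = 15
N (Player 1): max(12, 7) = 12
O (Player 1): max(11, 2) = 11
L (Player 2): min(15, 12, 11) = 11
P (Player 2): min(17, 18) = 17
H (Player 1): max(7, 11, 17) = 17
Root (Player 2): min(9, 17, 12) = 9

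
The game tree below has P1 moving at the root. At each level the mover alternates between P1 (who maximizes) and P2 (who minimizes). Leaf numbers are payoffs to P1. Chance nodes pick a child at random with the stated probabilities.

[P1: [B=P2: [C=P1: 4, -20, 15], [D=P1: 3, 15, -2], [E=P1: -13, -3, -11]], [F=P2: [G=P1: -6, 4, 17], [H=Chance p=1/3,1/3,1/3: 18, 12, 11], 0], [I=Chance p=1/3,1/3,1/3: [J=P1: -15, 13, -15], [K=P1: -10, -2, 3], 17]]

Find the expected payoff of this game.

11

C (P1): max(4, -20, 15) = 15
D (P1): max(3, 15, -2) = 15
E (P1): max(-13, -3, -11) = -3
B (P2): min(15, 15, -3) = -3
G (P1): max(-6, 4, 17) = 17
H (Chance): 1/3·18 + 1/3·12 + 1/3·11 = 13.67
F (P2): min(17, 13.67, 0) = 0
J (P1): max(-15, 13, -15) = 13
K (P1): max(-10, -2, 3) = 3
I (Chance): 1/3·13 + 1/3·3 + 1/3·17 = 11
Root (P1): max(-3, 0, 11) = 11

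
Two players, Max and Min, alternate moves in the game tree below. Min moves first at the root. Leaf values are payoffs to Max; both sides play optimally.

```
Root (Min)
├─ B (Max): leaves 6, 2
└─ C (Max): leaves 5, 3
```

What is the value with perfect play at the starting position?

B (Max): max(6, 2) = 6
C (Max): max(5, 3) = 5
Root (Min): min(6, 5) = 5

5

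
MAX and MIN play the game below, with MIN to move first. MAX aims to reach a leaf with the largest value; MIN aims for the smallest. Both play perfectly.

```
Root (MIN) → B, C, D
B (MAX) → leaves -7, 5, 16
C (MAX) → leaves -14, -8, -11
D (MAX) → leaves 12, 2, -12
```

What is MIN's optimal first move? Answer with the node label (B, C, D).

B (MAX): max(-7, 5, 16) = 16
C (MAX): max(-14, -8, -11) = -8
D (MAX): max(12, 2, -12) = 12
Root (MIN): min(16, -8, 12) = -8
MIN picks the child with the lowest value: C (value -8).

C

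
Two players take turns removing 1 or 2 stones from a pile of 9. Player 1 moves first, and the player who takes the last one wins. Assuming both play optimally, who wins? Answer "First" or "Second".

Second

i:   0  1  2  3  4  5  6  7  8  9
     L  W  W  L  W  W  L  W  W  L
Position 9 is L, so the second player wins.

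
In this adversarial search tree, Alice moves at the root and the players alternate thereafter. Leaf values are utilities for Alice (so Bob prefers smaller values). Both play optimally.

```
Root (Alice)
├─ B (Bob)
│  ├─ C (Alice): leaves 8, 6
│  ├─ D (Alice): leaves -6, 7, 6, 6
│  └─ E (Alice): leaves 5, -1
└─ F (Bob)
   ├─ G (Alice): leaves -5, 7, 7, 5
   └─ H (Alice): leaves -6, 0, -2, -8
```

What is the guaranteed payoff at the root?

5

C (Alice): max(8, 6) = 8
D (Alice): max(-6, 7, 6, 6) = 7
E (Alice): max(5, -1) = 5
B (Bob): min(8, 7, 5) = 5
G (Alice): max(-5, 7, 7, 5) = 7
H (Alice): max(-6, 0, -2, -8) = 0
F (Bob): min(7, 0) = 0
Root (Alice): max(5, 0) = 5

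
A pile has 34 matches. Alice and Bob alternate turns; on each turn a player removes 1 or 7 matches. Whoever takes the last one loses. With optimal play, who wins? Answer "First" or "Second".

i:   0  1  2  3  4  5  6  7  8  9 10 11 12 13 14 15 16 17 18 19 20 21 22 23 24 25 26 27 28 29 30 31 32 33 34
     W  L  W  L  W  L  W  L  W  L  W  L  W  L  W  L  W  L  W  L  W  L  W  L  W  L  W  L  W  L  W  L  W  L  W
Position 34 is W, so the first player wins.

First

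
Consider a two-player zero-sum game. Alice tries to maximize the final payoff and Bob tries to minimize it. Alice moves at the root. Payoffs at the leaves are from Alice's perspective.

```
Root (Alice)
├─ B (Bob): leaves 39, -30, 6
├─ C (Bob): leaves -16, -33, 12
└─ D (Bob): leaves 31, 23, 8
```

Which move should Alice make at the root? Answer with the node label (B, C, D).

B (Bob): min(39, -30, 6) = -30
C (Bob): min(-16, -33, 12) = -33
D (Bob): min(31, 23, 8) = 8
Root (Alice): max(-30, -33, 8) = 8
Alice picks the child with the highest value: D (value 8).

D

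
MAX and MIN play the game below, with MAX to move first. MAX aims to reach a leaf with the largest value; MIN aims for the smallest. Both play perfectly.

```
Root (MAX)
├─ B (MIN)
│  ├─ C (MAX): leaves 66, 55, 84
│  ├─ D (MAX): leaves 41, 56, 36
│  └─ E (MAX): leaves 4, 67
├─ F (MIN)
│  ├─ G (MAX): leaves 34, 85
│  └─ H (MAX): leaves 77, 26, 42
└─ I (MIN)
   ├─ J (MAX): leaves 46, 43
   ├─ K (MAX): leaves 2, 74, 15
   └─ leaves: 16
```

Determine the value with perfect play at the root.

77

C (MAX): max(66, 55, 84) = 84
D (MAX): max(41, 56, 36) = 56
E (MAX): max(4, 67) = 67
B (MIN): min(84, 56, 67) = 56
G (MAX): max(34, 85) = 85
H (MAX): max(77, 26, 42) = 77
F (MIN): min(85, 77) = 77
J (MAX): max(46, 43) = 46
K (MAX): max(2, 74, 15) = 74
I (MIN): min(46, 74, 16) = 16
Root (MAX): max(56, 77, 16) = 77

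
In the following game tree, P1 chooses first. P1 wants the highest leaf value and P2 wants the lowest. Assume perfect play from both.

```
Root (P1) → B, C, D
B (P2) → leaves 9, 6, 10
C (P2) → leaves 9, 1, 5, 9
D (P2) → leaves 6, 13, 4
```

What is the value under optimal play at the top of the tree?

6

B (P2): min(9, 6, 10) = 6
C (P2): min(9, 1, 5, 9) = 1
D (P2): min(6, 13, 4) = 4
Root (P1): max(6, 1, 4) = 6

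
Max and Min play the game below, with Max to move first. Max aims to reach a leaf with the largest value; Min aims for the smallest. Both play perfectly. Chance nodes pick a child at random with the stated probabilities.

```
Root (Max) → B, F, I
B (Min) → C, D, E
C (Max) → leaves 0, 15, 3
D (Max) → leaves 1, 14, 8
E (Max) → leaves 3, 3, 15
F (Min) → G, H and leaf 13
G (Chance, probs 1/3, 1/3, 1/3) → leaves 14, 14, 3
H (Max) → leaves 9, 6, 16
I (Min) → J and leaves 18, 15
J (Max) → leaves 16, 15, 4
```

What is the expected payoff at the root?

15

C (Max): max(0, 15, 3) = 15
D (Max): max(1, 14, 8) = 14
E (Max): max(3, 3, 15) = 15
B (Min): min(15, 14, 15) = 14
G (Chance): 1/3·14 + 1/3·14 + 1/3·3 = 10.33
H (Max): max(9, 6, 16) = 16
F (Min): min(10.33, 16, 13) = 10.33
J (Max): max(16, 15, 4) = 16
I (Min): min(16, 18, 15) = 15
Root (Max): max(14, 10.33, 15) = 15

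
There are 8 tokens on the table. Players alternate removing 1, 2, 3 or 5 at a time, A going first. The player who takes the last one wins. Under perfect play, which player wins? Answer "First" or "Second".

Compute winning (W) and losing (L) positions by backward induction:
i:   0  1  2  3  4  5  6  7  8
     L  W  W  W  L  W  W  W  L
Position 8 is L, so the second player wins.

Second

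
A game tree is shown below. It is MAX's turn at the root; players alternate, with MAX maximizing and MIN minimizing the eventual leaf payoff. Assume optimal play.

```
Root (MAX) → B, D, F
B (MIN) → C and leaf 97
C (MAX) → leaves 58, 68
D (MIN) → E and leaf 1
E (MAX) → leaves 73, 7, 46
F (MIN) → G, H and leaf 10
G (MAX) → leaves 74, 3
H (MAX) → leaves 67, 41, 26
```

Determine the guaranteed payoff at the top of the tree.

C (MAX): max(58, 68) = 68
B (MIN): min(68, 97) = 68
E (MAX): max(73, 7, 46) = 73
D (MIN): min(73, 1) = 1
G (MAX): max(74, 3) = 74
H (MAX): max(67, 41, 26) = 67
F (MIN): min(74, 67, 10) = 10
Root (MAX): max(68, 1, 10) = 68

68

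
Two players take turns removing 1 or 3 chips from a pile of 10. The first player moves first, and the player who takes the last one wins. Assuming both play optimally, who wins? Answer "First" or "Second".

W/L table (W = player to move can force a win):
i:   0  1  2  3  4  5  6  7  8  9 10
     L  W  L  W  L  W  L  W  L  W  L
Position 10 is L, so the second player wins.

Second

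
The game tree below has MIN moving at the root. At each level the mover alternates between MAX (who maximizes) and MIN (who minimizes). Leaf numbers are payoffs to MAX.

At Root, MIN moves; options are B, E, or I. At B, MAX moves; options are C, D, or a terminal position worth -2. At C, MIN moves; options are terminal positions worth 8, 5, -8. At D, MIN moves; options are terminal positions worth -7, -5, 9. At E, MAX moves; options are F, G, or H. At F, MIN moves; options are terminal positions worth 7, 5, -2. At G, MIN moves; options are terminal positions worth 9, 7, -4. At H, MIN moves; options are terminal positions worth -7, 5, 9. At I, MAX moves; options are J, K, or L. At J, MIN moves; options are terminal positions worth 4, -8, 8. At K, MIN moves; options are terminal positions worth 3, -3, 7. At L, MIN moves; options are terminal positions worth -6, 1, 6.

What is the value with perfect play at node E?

-2

F: min(7, 5, -2) = -2
G: min(9, 7, -4) = -4
H: min(-7, 5, 9) = -7
E: max(-2, -4, -7) = -2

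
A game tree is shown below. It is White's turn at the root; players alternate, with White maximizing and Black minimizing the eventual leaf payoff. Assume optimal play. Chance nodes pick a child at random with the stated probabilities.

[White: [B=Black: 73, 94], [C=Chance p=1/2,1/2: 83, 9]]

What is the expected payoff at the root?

B (Black): min(73, 94) = 73
C (Chance): 1/2·83 + 1/2·9 = 46
Root (White): max(73, 46) = 73

73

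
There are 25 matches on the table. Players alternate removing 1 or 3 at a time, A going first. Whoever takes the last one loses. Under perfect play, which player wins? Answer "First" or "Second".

W/L table (W = player to move can force a win):
i:   0  1  2  3  4  5  6  7  8  9 10 11 12 13 14 15 16 17 18 19 20 21 22 23 24 25
     W  L  W  L  W  L  W  L  W  L  W  L  W  L  W  L  W  L  W  L  W  L  W  L  W  L
Position 25 is L, so the second player wins.

Second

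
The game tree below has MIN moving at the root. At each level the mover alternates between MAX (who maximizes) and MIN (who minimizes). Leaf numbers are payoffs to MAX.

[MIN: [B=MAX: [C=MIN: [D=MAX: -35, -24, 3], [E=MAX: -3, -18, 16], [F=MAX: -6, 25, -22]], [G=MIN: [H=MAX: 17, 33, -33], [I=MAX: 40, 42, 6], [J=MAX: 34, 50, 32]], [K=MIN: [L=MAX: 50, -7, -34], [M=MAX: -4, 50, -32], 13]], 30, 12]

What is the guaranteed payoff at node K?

L: max(50, -7, -34) = 50
M: max(-4, 50, -32) = 50
K: min(50, 50, 13) = 13

13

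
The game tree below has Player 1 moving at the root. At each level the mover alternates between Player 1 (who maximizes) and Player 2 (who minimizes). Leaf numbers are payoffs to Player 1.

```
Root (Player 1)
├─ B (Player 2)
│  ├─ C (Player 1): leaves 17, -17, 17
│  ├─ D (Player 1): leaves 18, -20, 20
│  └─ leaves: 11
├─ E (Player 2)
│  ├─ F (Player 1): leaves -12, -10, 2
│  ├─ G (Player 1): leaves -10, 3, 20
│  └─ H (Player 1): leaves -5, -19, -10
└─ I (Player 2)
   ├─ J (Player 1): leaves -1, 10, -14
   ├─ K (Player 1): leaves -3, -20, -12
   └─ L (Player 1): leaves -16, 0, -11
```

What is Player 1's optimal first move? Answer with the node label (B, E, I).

C (Player 1): max(17, -17, 17) = 17
D (Player 1): max(18, -20, 20) = 20
B (Player 2): min(17, 20, 11) = 11
F (Player 1): max(-12, -10, 2) = 2
G (Player 1): max(-10, 3, 20) = 20
H (Player 1): max(-5, -19, -10) = -5
E (Player 2): min(2, 20, -5) = -5
J (Player 1): max(-1, 10, -14) = 10
K (Player 1): max(-3, -20, -12) = -3
L (Player 1): max(-16, 0, -11) = 0
I (Player 2): min(10, -3, 0) = -3
Root (Player 1): max(11, -5, -3) = 11
Player 1 picks the child with the highest value: B (value 11).

B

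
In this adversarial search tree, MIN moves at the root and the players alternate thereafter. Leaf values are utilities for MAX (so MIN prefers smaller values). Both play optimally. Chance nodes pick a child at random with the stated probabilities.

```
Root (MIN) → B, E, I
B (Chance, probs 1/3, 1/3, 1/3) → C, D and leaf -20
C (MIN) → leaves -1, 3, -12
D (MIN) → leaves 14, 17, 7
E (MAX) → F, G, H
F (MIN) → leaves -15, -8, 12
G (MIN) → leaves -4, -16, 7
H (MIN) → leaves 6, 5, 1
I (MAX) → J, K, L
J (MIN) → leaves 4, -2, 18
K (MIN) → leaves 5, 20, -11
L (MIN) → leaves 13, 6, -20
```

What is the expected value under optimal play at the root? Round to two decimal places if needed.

C (MIN): min(-1, 3, -12) = -12
D (MIN): min(14, 17, 7) = 7
B (Chance): 1/3·-12 + 1/3·7 + 1/3·-20 = -8.33
F (MIN): min(-15, -8, 12) = -15
G (MIN): min(-4, -16, 7) = -16
H (MIN): min(6, 5, 1) = 1
E (MAX): max(-15, -16, 1) = 1
J (MIN): min(4, -2, 18) = -2
K (MIN): min(5, 20, -11) = -11
L (MIN): min(13, 6, -20) = -20
I (MAX): max(-2, -11, -20) = -2
Root (MIN): min(-8.33, 1, -2) = -8.33

-8.33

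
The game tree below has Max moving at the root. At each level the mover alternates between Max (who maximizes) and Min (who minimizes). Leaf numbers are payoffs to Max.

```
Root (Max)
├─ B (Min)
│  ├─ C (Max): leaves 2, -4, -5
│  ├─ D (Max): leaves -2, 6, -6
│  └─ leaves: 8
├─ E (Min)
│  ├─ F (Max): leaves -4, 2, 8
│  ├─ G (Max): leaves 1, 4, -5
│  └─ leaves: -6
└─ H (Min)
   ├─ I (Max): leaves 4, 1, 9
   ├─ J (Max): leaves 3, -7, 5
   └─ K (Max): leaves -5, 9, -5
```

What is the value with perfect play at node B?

2

C: max(2, -4, -5) = 2
D: max(-2, 6, -6) = 6
B: min(2, 6, 8) = 2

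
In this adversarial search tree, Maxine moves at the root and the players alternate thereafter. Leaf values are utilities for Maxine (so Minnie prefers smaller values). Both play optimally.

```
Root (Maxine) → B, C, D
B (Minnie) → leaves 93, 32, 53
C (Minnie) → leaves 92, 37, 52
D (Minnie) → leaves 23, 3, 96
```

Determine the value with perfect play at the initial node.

B (Minnie): min(93, 32, 53) = 32
C (Minnie): min(92, 37, 52) = 37
D (Minnie): min(23, 3, 96) = 3
Root (Maxine): max(32, 37, 3) = 37

37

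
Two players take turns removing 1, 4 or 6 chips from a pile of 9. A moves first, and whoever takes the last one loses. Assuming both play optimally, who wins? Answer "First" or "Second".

First

Positions where the player to move wins (W) vs loses (L):
i:   0  1  2  3  4  5  6  7  8  9
     W  L  W  L  W  W  L  W  L  W
Position 9 is W, so the first player wins.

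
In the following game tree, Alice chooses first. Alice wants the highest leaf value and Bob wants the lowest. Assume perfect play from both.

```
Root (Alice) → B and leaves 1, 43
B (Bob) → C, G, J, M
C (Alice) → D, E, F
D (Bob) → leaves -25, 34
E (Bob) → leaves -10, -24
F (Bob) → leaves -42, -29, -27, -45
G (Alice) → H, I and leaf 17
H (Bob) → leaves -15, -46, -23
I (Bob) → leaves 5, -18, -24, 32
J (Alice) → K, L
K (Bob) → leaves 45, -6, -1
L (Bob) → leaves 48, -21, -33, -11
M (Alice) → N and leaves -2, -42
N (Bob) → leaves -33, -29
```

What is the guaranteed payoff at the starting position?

43

D (Bob): min(-25, 34) = -25
E (Bob): min(-10, -24) = -24
F (Bob): min(-42, -29, -27, -45) = -45
C (Alice): max(-25, -24, -45) = -24
H (Bob): min(-15, -46, -23) = -46
I (Bob): min(5, -18, -24, 32) = -24
G (Alice): max(-46, -24, 17) = 17
K (Bob): min(45, -6, -1) = -6
L (Bob): min(48, -21, -33, -11) = -33
J (Alice): max(-6, -33) = -6
N (Bob): min(-33, -29) = -33
M (Alice): max(-33, -2, -42) = -2
B (Bob): min(-24, 17, -6, -2) = -24
Root (Alice): max(-24, 1, 43) = 43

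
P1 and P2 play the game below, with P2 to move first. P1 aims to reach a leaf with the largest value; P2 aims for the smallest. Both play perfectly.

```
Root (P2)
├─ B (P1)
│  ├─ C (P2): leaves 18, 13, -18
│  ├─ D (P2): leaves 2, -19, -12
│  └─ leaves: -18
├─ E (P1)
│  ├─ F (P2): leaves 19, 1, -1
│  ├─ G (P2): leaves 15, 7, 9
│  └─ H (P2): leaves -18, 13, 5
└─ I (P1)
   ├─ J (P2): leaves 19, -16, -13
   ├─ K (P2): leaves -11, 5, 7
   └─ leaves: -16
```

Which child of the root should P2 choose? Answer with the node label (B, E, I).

C (P2): min(18, 13, -18) = -18
D (P2): min(2, -19, -12) = -19
B (P1): max(-18, -19, -18) = -18
F (P2): min(19, 1, -1) = -1
G (P2): min(15, 7, 9) = 7
H (P2): min(-18, 13, 5) = -18
E (P1): max(-1, 7, -18) = 7
J (P2): min(19, -16, -13) = -16
K (P2): min(-11, 5, 7) = -11
I (P1): max(-16, -11, -16) = -11
Root (P2): min(-18, 7, -11) = -18
P2 picks the child with the lowest value: B (value -18).

B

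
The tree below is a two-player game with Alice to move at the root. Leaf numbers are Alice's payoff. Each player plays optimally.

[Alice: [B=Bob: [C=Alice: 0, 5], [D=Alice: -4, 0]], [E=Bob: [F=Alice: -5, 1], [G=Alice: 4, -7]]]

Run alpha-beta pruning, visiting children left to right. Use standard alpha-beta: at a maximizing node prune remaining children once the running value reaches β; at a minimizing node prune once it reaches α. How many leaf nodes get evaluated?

7

C [α=-∞,β=+∞]: v=5
D [α=-∞,β=5]: v=0
B [α=-∞,β=+∞]: v=0
F [α=0,β=+∞]: v=1
G [α=0,β=1]: v=4 after child 1 ≥ β → β-cutoff, skip 1
E [α=0,β=+∞]: v=1
Root [α=-∞,β=+∞]: v=1
Leaves evaluated: 7 of 8.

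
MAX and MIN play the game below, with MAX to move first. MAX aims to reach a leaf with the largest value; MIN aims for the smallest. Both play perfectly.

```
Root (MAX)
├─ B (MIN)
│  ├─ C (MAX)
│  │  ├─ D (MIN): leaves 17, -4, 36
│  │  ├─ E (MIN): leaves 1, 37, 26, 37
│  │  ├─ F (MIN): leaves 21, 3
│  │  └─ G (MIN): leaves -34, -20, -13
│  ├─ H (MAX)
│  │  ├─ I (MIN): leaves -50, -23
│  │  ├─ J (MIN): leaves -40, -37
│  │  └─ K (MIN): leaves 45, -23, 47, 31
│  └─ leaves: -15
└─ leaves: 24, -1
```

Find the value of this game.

24

D (MIN): min(17, -4, 36) = -4
E (MIN): min(1, 37, 26, 37) = 1
F (MIN): min(21, 3) = 3
G (MIN): min(-34, -20, -13) = -34
C (MAX): max(-4, 1, 3, -34) = 3
I (MIN): min(-50, -23) = -50
J (MIN): min(-40, -37) = -40
K (MIN): min(45, -23, 47, 31) = -23
H (MAX): max(-50, -40, -23) = -23
B (MIN): min(3, -23, -15) = -23
Root (MAX): max(-23, 24, -1) = 24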